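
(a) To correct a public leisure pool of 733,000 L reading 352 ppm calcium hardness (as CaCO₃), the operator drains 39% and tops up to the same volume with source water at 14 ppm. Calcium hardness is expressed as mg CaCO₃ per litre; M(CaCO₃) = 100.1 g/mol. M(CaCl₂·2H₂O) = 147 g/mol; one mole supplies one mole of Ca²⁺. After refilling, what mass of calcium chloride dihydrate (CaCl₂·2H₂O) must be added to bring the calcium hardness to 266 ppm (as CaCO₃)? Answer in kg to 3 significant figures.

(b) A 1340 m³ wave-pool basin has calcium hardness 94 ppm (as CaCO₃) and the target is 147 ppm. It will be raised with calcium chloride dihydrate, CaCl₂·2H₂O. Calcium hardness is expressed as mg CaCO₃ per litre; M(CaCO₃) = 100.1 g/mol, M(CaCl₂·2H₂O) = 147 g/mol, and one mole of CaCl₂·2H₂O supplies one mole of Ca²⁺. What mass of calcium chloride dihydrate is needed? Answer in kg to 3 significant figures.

(a) After draining 39% and refilling: 352 × 0.61 + 14 × 0.39 = 220.18 ppm.
(a) Deficit to target: 266 − 220.18 = 45.82 mg/L.
(a) As CaCO₃: 45.82 mg/L × 733,000 L = 33,590 g; ÷ 100.1 = 335.5 mol Ca²⁺.
(a) Mass: 335.5 × 147 = 49,320 g.

(b) Volume: 1340 m³ = 1,340,000 L.
(b) Hardness to add: (147 − 94) = 53 mg/L as CaCO₃ × 1,340,000 L = 71,020 g as CaCO₃.
(b) Moles of Ca²⁺ (1 mol Ca²⁺ ≡ 1 mol CaCO₃): 71,020 / 100.1 g/mol = 709.5 mol.
(b) Mass of CaCl₂·2H₂O: 709.5 × 147 = 104,300 g.

(a) 49.3 kg; (b) 104 kg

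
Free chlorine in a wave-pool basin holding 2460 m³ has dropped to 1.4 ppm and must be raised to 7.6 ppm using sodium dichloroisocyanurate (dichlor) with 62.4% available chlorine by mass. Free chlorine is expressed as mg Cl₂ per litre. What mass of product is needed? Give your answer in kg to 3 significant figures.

Volume: 2460 m³ = 2,460,000 L.
Chlorine deficit: 7.6 − 1.4 = 6.2 ppm = 6.2 mg/L as Cl₂.
Cl₂ equivalent needed: 6.2 mg/L × 2,460,000 L = 15,250,000 mg = 15,250 g.
Product at 62.4% available chlorine: 15,250 / 0.624 = 24,440 g.

24.4 kg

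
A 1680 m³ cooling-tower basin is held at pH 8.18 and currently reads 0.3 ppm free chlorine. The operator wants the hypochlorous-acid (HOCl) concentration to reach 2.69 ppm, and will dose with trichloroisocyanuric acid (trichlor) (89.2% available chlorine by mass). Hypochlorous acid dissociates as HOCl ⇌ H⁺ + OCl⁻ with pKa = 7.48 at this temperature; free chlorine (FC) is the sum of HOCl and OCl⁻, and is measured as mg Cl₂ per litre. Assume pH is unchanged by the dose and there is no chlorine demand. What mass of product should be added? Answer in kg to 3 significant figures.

Volume: 1680 m³ = 1,680,000 L.
[OCl⁻]/[HOCl] = 10^(pH − pKa) = 10^(8.18 − 7.48) = 5.012; fraction as HOCl = 1/(1 + 5.012) = 0.1663.
Free chlorine required for 2.69 ppm HOCl: 2.69 / 0.1663 = 16.17 ppm.
FC to add: 16.17 − 0.3 = 15.87 mg/L as Cl₂.
Cl₂ equivalent: 15.87 mg/L × 1,680,000 L = 26,660 g.
Product at 89.2% available Cl: 26,660 / 0.892 = 29,890 g.

29.9 kg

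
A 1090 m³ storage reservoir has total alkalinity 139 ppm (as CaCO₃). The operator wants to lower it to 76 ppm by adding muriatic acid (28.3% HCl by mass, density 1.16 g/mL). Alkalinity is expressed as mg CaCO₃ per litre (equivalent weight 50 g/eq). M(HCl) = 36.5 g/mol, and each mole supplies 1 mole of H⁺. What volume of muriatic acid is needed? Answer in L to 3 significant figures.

Volume: 1090 m³ = 1,090,000 L.
Alkalinity to neutralize: (139 − 76) = 63 mg/L as CaCO₃ × 1,090,000 L = 68,670 g as CaCO₃.
Equivalents of H⁺ required: 68,670 ÷ 50 g/eq = 1373 eq = 1373 mol HCl.
Mass of HCl: 1373 × 36.5 = 50,130 g.
Mass of 28.3% solution: 50,130 / 0.283 = 177,100 g.
Volume: 177,100 g ÷ 1.16 g/mL = 152,700 mL.

153 L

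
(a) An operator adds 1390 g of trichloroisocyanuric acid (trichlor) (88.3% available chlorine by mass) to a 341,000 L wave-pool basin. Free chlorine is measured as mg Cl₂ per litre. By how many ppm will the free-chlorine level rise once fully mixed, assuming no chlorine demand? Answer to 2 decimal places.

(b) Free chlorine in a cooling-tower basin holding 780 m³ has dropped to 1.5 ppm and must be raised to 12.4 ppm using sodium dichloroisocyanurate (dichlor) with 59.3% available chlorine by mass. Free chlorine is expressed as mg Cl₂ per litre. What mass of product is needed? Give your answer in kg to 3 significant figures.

(a) Available chlorine delivered: 1390 g × 0.883 = 1227 g as Cl₂.
(a) Concentration rise: 1227 g / 341,000 L = 3.599 mg/L = 3.60 ppm.

(b) Volume: 780 m³ = 780,000 L.
(b) Chlorine deficit: 12.4 − 1.5 = 10.9 ppm = 10.9 mg/L as Cl₂.
(b) Cl₂ equivalent needed: 10.9 mg/L × 780,000 L = 8,502,000 mg = 8502 g.
(b) Product at 59.3% available chlorine: 8502 / 0.593 = 14,340 g.

(a) 3.60 ppm; (b) 14.3 kg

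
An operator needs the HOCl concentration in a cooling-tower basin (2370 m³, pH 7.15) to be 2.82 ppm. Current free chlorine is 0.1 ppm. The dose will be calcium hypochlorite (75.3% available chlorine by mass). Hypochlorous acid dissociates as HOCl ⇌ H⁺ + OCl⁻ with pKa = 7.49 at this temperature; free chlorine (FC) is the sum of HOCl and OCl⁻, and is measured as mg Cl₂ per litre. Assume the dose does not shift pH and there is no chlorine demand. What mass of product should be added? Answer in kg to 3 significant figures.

Volume: 2370 m³ = 2,370,000 L.
[OCl⁻]/[HOCl] = 10^(pH − pKa) = 10^(7.15 − 7.49) = 0.4571; fraction as HOCl = 1/(1 + 0.4571) = 0.6863.
Free chlorine required for 2.82 ppm HOCl: 2.82 / 0.6863 = 4.109 ppm.
FC to add: 4.109 − 0.1 = 4.009 mg/L as Cl₂.
Cl₂ equivalent: 4.009 mg/L × 2,370,000 L = 9501 g.
Product at 75.3% available Cl: 9501 / 0.753 = 12,620 g.

12.6 kg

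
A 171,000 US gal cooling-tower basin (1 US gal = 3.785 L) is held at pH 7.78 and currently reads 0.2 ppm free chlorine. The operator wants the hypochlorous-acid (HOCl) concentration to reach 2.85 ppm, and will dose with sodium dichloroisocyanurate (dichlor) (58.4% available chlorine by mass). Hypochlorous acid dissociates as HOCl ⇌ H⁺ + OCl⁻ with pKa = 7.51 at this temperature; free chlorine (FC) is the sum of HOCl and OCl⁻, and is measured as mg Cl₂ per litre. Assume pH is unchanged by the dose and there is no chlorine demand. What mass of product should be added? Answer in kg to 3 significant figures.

8.82 kg

Volume: 171,000 US gal × 3.785 L/gal = 647,235 L.
[OCl⁻]/[HOCl] = 10^(pH − pKa) = 10^(7.78 − 7.51) = 1.862; fraction as HOCl = 1/(1 + 1.862) = 0.3494.
Free chlorine required for 2.85 ppm HOCl: 2.85 / 0.3494 = 8.157 ppm.
FC to add: 8.157 − 0.2 = 7.957 mg/L as Cl₂.
Cl₂ equivalent: 7.957 mg/L × 647,235 L = 5150 g.
Product at 58.4% available Cl: 5150 / 0.584 = 8819 g.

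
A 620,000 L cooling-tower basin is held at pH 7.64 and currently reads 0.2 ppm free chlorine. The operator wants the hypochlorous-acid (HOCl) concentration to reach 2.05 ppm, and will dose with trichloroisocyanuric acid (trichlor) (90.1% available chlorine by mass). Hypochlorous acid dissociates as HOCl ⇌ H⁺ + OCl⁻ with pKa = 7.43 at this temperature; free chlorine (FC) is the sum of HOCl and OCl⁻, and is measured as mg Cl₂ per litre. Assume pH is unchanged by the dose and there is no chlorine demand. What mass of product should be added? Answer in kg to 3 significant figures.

3.56 kg

[OCl⁻]/[HOCl] = 10^(pH − pKa) = 10^(7.64 − 7.43) = 1.622; fraction as HOCl = 1/(1 + 1.622) = 0.3814.
Free chlorine required for 2.05 ppm HOCl: 2.05 / 0.3814 = 5.375 ppm.
FC to add: 5.375 − 0.2 = 5.175 mg/L as Cl₂.
Cl₂ equivalent: 5.175 mg/L × 620,000 L = 3208 g.
Product at 90.1% available Cl: 3208 / 0.901 = 3561 g.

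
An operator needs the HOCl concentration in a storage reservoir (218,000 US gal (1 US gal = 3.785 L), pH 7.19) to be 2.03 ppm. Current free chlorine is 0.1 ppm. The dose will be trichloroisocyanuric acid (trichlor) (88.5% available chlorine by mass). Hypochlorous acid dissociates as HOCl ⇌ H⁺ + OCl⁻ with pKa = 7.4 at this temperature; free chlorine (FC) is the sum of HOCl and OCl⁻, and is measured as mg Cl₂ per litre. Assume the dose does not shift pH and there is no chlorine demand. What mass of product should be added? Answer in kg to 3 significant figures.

2.97 kg

Volume: 218,000 US gal × 3.785 L/gal = 825,130 L.
[OCl⁻]/[HOCl] = 10^(pH − pKa) = 10^(7.19 − 7.4) = 0.6166; fraction as HOCl = 1/(1 + 0.6166) = 0.6186.
Free chlorine required for 2.03 ppm HOCl: 2.03 / 0.6186 = 3.282 ppm.
FC to add: 3.282 − 0.1 = 3.182 mg/L as Cl₂.
Cl₂ equivalent: 3.182 mg/L × 825,130 L = 2625 g.
Product at 88.5% available Cl: 2625 / 0.885 = 2966 g.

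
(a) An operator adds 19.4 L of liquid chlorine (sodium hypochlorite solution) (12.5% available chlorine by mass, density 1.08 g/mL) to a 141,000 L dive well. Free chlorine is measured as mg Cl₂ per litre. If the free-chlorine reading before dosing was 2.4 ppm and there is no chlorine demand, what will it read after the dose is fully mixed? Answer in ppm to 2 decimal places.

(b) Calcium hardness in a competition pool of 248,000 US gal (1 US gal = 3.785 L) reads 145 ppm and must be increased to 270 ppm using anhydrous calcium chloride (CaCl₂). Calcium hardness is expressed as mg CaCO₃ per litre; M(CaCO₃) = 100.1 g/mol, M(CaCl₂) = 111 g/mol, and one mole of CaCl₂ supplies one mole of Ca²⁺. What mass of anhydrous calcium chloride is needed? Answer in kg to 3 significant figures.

(a) 20.97 ppm; (b) 130 kg

(a) Mass of solution: 19.4 L × 1000 mL/L × 1.08 g/mL = 20,950 g.
(a) Available chlorine delivered: 20,950 g × 0.125 = 2619 g as Cl₂.
(a) Concentration rise: 2619 g / 141,000 L = 18.57 mg/L = 18.57 ppm.
(a) Final FC: 2.4 + 18.57 = 20.97 ppm.

(b) Volume: 248,000 US gal × 3.785 L/gal = 938,680 L.
(b) Hardness to add: (270 − 145) = 125 mg/L as CaCO₃ × 938,680 L = 117,300 g as CaCO₃.
(b) Moles of Ca²⁺ (1 mol Ca²⁺ ≡ 1 mol CaCO₃): 117,300 / 100.1 g/mol = 1172 mol.
(b) Mass of CaCl₂: 1172 × 111 = 130,100 g.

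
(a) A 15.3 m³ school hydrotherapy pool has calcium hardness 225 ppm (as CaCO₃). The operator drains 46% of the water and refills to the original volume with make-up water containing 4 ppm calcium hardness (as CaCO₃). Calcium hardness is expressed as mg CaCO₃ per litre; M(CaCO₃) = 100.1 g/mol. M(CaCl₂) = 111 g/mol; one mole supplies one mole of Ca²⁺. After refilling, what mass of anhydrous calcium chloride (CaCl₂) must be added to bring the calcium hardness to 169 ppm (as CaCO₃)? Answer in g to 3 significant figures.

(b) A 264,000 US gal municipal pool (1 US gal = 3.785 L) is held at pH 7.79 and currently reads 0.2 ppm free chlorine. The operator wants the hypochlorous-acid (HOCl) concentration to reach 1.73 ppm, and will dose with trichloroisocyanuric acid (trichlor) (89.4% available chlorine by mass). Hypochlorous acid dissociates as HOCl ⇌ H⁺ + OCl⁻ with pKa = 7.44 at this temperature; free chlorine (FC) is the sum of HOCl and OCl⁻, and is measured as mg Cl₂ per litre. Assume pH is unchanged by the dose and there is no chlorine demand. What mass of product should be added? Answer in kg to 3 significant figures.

(a) 775 g; (b) 6.04 kg

(a) Volume: 15.3 m³ = 15,300 L.
(a) After draining 46% and refilling: 225 × 0.54 + 4 × 0.46 = 123.34 ppm.
(a) Deficit to target: 169 − 123.34 = 45.66 mg/L.
(a) As CaCO₃: 45.66 mg/L × 15,300 L = 698.6 g; ÷ 100.1 = 6.979 mol Ca²⁺.
(a) Mass: 6.979 × 111 = 774.7 g.

(b) Volume: 264,000 US gal × 3.785 L/gal = 999,240 L.
(b) [OCl⁻]/[HOCl] = 10^(pH − pKa) = 10^(7.79 − 7.44) = 2.239; fraction as HOCl = 1/(1 + 2.239) = 0.3088.
(b) Free chlorine required for 1.73 ppm HOCl: 1.73 / 0.3088 = 5.603 ppm.
(b) FC to add: 5.603 − 0.2 = 5.403 mg/L as Cl₂.
(b) Cl₂ equivalent: 5.403 mg/L × 999,240 L = 5399 g.
(b) Product at 89.4% available Cl: 5399 / 0.894 = 6039 g.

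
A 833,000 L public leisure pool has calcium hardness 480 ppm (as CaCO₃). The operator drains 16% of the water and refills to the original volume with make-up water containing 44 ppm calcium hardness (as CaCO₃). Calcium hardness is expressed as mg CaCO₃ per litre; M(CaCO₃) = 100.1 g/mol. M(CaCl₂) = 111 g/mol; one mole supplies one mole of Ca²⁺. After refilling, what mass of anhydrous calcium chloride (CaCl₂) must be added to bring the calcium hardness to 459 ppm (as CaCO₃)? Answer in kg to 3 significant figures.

After draining 16% and refilling: 480 × 0.84 + 44 × 0.16 = 410.24 ppm.
Deficit to target: 459 − 410.24 = 48.76 mg/L.
As CaCO₃: 48.76 mg/L × 833,000 L = 40,620 g; ÷ 100.1 = 405.8 mol Ca²⁺.
Mass: 405.8 × 111 = 45,040 g.

45.0 kg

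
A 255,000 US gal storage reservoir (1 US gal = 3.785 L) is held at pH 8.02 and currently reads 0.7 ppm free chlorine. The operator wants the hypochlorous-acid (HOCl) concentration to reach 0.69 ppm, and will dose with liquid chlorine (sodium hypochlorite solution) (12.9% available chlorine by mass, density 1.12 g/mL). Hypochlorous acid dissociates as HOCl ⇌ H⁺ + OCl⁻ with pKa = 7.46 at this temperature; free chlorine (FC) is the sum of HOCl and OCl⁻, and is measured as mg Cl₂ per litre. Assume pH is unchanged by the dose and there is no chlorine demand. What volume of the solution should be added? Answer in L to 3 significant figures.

Volume: 255,000 US gal × 3.785 L/gal = 965,175 L.
[OCl⁻]/[HOCl] = 10^(pH − pKa) = 10^(8.02 − 7.46) = 3.631; fraction as HOCl = 1/(1 + 3.631) = 0.2159.
Free chlorine required for 0.69 ppm HOCl: 0.69 / 0.2159 = 3.195 ppm.
FC to add: 3.195 − 0.7 = 2.495 mg/L as Cl₂.
Cl₂ equivalent: 2.495 mg/L × 965,175 L = 2408 g.
Product at 12.9% available Cl: 2408 / 0.129 = 18,670 g.
Volume: 18,670 g ÷ 1.12 g/mL = 16,670 mL.

16.7 L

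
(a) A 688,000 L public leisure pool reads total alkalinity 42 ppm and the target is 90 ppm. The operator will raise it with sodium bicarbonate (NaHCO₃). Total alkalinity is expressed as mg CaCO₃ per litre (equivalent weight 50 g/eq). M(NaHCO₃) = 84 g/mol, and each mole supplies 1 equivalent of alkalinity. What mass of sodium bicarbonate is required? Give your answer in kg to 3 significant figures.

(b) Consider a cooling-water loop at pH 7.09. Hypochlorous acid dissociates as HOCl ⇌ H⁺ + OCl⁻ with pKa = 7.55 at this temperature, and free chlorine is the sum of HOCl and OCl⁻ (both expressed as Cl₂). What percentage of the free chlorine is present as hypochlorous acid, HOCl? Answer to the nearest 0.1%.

(a) 55.5 kg; (b) 74.3%

(a) Alkalinity to add: (90 − 42) = 48 mg/L as CaCO₃ × 688,000 L = 33,020 g as CaCO₃.
(a) Equivalents: 33,020 g ÷ 50 g/eq = 660.5 eq.
(a) NaHCO₃ supplies 1 eq per mole → 660.5 mol.
(a) Mass: 660.5 mol × 84 g/mol = 55,480 g.

(b) [OCl⁻]/[HOCl] = 10^(pH − pKa) = 10^(7.09 − 7.55) = 10^-0.46 = 0.3467.
(b) Fraction as HOCl = 1 / (1 + 0.3467) = 0.7425.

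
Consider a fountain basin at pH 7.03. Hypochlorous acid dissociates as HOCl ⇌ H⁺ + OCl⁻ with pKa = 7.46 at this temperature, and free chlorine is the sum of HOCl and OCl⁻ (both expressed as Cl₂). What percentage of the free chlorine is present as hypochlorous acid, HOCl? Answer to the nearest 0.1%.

[OCl⁻]/[HOCl] = 10^(pH − pKa) = 10^(7.03 − 7.46) = 10^-0.43 = 0.3715.
Fraction as HOCl = 1 / (1 + 0.3715) = 0.7291.

72.9%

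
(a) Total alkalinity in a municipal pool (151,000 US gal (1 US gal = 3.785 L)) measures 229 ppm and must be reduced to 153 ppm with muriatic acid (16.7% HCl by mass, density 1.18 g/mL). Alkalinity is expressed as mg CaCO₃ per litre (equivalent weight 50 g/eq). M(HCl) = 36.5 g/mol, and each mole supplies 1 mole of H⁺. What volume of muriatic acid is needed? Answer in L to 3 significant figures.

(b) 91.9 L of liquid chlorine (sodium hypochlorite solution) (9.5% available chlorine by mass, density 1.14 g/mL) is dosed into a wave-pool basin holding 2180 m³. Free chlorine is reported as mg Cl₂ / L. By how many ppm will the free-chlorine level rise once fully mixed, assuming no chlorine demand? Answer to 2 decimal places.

(a) 161 L; (b) 4.57 ppm

(a) Volume: 151,000 US gal × 3.785 L/gal = 571,535 L.
(a) Alkalinity to neutralize: (229 − 153) = 76 mg/L as CaCO₃ × 571,535 L = 43,440 g as CaCO₃.
(a) Equivalents of H⁺ required: 43,440 ÷ 50 g/eq = 868.7 eq = 868.7 mol HCl.
(a) Mass of HCl: 868.7 × 36.5 = 31,710 g.
(a) Mass of 16.7% solution: 31,710 / 0.167 = 189,900 g.
(a) Volume: 189,900 g ÷ 1.18 g/mL = 160,900 mL.

(b) Volume: 2180 m³ = 2,180,000 L.
(b) Mass of solution: 91.9 L × 1000 mL/L × 1.14 g/mL = 104,800 g.
(b) Available chlorine delivered: 104,800 g × 0.095 = 9953 g as Cl₂.
(b) Concentration rise: 9953 g / 2,180,000 L = 4.565 mg/L = 4.57 ppm.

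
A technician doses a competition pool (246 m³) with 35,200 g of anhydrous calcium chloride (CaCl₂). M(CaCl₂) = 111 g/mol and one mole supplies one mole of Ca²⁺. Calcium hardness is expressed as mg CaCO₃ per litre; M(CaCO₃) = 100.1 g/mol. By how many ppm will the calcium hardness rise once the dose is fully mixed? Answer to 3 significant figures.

Volume: 246 m³ = 246,000 L.
Moles of Ca²⁺: 35,200 g ÷ 111 g/mol = 317.1 mol.
As CaCO₃: 317.1 mol × 100.1 g/mol = 31,740 g.
Rise: 31,740 g / 246,000 L × 1000 = 129 mg/L.

129 ppm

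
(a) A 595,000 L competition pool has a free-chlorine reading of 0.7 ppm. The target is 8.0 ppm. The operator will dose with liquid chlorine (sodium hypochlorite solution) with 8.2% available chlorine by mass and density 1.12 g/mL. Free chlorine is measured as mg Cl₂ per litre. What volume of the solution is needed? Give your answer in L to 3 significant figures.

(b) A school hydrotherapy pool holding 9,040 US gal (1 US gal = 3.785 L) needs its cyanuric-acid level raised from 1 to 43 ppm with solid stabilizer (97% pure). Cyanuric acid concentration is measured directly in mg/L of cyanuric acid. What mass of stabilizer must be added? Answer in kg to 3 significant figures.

(a) Chlorine deficit: 8.0 − 0.7 = 7.3 ppm = 7.3 mg/L as Cl₂.
(a) Cl₂ equivalent needed: 7.3 mg/L × 595,000 L = 4,344,000 mg = 4344 g.
(a) Product at 8.2% available chlorine: 4344 / 0.082 = 52,970 g.
(a) Volume at density 1.12 g/mL: 52,970 g ÷ 1.12 g/mL = 47,290 mL.

(b) Volume: 9,040 US gal × 3.785 L/gal = 34,216 L.
(b) CYA to add: (43 − 1) = 42 mg/L × 34,216 L = 1437 g cyanuric acid.
(b) At 97% purity: 1437 / 0.97 = 1482 g product.

(a) 47.3 L; (b) 1.48 kg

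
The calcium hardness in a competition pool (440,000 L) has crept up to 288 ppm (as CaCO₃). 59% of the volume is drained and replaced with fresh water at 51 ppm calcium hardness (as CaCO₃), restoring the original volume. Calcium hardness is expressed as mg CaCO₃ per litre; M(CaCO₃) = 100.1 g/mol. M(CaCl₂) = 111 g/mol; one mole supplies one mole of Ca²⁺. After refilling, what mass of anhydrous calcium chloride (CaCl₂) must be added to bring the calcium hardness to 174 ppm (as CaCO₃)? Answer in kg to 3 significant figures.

12.6 kg

After draining 59% and refilling: 288 × 0.41 + 51 × 0.59 = 148.17 ppm.
Deficit to target: 174 − 148.17 = 25.83 mg/L.
As CaCO₃: 25.83 mg/L × 440,000 L = 11,370 g; ÷ 100.1 = 113.5 mol Ca²⁺.
Mass: 113.5 × 111 = 12,600 g.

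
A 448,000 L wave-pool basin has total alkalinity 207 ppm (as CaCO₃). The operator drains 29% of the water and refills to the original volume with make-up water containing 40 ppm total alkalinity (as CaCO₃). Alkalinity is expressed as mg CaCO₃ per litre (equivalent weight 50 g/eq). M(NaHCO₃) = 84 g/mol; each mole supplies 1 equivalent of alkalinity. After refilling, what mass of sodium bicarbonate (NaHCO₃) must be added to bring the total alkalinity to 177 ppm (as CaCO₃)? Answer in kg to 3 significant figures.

13.9 kg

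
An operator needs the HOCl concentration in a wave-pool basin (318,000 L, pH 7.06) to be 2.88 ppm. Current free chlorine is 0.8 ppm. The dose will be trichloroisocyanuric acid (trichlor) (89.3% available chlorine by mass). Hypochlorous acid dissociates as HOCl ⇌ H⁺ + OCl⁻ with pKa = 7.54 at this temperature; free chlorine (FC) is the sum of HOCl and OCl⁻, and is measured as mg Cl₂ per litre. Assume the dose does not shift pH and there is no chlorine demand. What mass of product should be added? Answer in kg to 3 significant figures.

[OCl⁻]/[HOCl] = 10^(pH − pKa) = 10^(7.06 − 7.54) = 0.3311; fraction as HOCl = 1/(1 + 0.3311) = 0.7512.
Free chlorine required for 2.88 ppm HOCl: 2.88 / 0.7512 = 3.834 ppm.
FC to add: 3.834 − 0.8 = 3.034 mg/L as Cl₂.
Cl₂ equivalent: 3.034 mg/L × 318,000 L = 964.7 g.
Product at 89.3% available Cl: 964.7 / 0.893 = 1080 g.

1.08 kg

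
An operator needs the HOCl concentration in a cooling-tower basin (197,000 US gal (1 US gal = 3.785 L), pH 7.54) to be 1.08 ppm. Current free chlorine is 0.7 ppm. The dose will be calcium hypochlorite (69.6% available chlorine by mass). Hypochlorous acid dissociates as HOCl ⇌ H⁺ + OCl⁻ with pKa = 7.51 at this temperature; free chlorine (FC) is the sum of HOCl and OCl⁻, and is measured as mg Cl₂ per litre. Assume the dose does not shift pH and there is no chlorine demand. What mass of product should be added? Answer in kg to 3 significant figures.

1.65 kg

Volume: 197,000 US gal × 3.785 L/gal = 745,645 L.
[OCl⁻]/[HOCl] = 10^(pH − pKa) = 10^(7.54 − 7.51) = 1.072; fraction as HOCl = 1/(1 + 1.072) = 0.4827.
Free chlorine required for 1.08 ppm HOCl: 1.08 / 0.4827 = 2.237 ppm.
FC to add: 2.237 − 0.7 = 1.537 mg/L as Cl₂.
Cl₂ equivalent: 1.537 mg/L × 745,645 L = 1146 g.
Product at 69.6% available Cl: 1146 / 0.696 = 1647 g.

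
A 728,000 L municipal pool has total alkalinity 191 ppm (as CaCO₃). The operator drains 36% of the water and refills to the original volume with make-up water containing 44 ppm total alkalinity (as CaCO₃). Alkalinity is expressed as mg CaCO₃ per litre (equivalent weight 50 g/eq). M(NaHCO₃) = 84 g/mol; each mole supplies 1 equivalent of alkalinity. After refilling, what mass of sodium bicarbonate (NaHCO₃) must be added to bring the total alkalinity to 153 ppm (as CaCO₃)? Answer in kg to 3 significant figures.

18.2 kg

After draining 36% and refilling: 191 × 0.64 + 44 × 0.36 = 138.08 ppm.
Deficit to target: 153 − 138.08 = 14.92 mg/L.
As CaCO₃: 14.92 mg/L × 728,000 L = 10,860 g; ÷ 50 g/eq ÷ 1 = 217.2 mol NaHCO₃.
Mass: 217.2 × 84 = 18,250 g.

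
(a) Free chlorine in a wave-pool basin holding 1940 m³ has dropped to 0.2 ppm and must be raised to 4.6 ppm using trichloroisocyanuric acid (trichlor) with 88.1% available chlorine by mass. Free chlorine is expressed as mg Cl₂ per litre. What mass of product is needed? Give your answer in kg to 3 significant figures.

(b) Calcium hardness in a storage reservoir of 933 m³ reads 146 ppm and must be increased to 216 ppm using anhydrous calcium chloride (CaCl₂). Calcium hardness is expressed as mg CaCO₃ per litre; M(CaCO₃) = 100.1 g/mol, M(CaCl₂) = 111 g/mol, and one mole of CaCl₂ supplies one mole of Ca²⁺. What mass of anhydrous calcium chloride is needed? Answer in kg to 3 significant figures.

(a) 9.69 kg; (b) 72.4 kg

(a) Volume: 1940 m³ = 1,940,000 L.
(a) Chlorine deficit: 4.6 − 0.2 = 4.4 ppm = 4.4 mg/L as Cl₂.
(a) Cl₂ equivalent needed: 4.4 mg/L × 1,940,000 L = 8,536,000 mg = 8536 g.
(a) Product at 88.1% available chlorine: 8536 / 0.881 = 9689 g.

(b) Volume: 933 m³ = 933,000 L.
(b) Hardness to add: (216 − 146) = 70 mg/L as CaCO₃ × 933,000 L = 65,310 g as CaCO₃.
(b) Moles of Ca²⁺ (1 mol Ca²⁺ ≡ 1 mol CaCO₃): 65,310 / 100.1 g/mol = 652.4 mol.
(b) Mass of CaCl₂: 652.4 × 111 = 72,420 g.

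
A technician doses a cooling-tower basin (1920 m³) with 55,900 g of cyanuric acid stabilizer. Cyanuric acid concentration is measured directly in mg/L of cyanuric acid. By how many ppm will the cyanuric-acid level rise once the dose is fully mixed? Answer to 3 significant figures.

29.1 ppm

Volume: 1920 m³ = 1,920,000 L.
Rise: 55,900 g / 1,920,000 L × 1000 = 29.11 mg/L.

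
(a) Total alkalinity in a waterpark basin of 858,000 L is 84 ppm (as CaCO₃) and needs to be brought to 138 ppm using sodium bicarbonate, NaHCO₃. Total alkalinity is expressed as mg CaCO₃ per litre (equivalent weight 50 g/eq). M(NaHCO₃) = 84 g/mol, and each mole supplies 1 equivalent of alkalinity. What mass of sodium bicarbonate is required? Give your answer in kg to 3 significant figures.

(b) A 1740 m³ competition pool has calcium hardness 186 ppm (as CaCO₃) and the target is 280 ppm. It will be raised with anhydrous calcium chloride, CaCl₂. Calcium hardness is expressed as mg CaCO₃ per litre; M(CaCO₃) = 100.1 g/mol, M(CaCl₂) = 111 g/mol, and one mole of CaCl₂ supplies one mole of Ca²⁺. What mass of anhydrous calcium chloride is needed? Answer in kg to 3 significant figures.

(a) 77.8 kg; (b) 181 kg

(a) Alkalinity to add: (138 − 84) = 54 mg/L as CaCO₃ × 858,000 L = 46,330 g as CaCO₃.
(a) Equivalents: 46,330 g ÷ 50 g/eq = 926.6 eq.
(a) NaHCO₃ supplies 1 eq per mole → 926.6 mol.
(a) Mass: 926.6 mol × 84 g/mol = 77,840 g.

(b) Volume: 1740 m³ = 1,740,000 L.
(b) Hardness to add: (280 − 186) = 94 mg/L as CaCO₃ × 1,740,000 L = 163,600 g as CaCO₃.
(b) Moles of Ca²⁺ (1 mol Ca²⁺ ≡ 1 mol CaCO₃): 163,600 / 100.1 g/mol = 1634 mol.
(b) Mass of CaCl₂: 1634 × 111 = 181,400 g.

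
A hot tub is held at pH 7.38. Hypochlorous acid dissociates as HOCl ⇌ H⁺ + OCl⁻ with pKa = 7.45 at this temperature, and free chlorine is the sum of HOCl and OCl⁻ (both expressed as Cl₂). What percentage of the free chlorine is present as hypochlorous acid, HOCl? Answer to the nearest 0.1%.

54.0%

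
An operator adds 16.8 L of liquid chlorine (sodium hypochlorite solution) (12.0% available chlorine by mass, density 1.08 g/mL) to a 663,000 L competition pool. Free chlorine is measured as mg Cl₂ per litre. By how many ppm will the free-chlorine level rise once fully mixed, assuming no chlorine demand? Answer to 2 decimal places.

3.28 ppm

Mass of solution: 16.8 L × 1000 mL/L × 1.08 g/mL = 18,140 g.
Available chlorine delivered: 18,140 g × 0.12 = 2177 g as Cl₂.
Concentration rise: 2177 g / 663,000 L = 3.284 mg/L = 3.28 ppm.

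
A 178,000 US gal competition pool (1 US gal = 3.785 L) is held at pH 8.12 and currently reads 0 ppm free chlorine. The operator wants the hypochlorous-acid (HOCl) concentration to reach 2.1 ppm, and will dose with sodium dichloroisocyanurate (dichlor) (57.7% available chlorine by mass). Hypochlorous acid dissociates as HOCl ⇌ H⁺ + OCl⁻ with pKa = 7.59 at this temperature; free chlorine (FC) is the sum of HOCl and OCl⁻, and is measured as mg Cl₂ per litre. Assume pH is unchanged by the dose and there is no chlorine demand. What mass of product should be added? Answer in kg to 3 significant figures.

Volume: 178,000 US gal × 3.785 L/gal = 673,730 L.
[OCl⁻]/[HOCl] = 10^(pH − pKa) = 10^(8.12 − 7.59) = 3.388; fraction as HOCl = 1/(1 + 3.388) = 0.2279.
Free chlorine required for 2.1 ppm HOCl: 2.1 / 0.2279 = 9.216 ppm.
FC to add: 9.216 − 0 = 9.216 mg/L as Cl₂.
Cl₂ equivalent: 9.216 mg/L × 673,730 L = 6209 g.
Product at 57.7% available Cl: 6209 / 0.577 = 10,760 g.

10.8 kg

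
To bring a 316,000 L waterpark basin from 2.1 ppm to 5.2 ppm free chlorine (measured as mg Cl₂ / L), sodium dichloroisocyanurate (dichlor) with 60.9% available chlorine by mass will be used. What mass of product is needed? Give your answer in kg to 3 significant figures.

1.61 kg

Chlorine deficit: 5.2 − 2.1 = 3.1 ppm = 3.1 mg/L as Cl₂.
Cl₂ equivalent needed: 3.1 mg/L × 316,000 L = 979,600 mg = 979.6 g.
Product at 60.9% available chlorine: 979.6 / 0.609 = 1609 g.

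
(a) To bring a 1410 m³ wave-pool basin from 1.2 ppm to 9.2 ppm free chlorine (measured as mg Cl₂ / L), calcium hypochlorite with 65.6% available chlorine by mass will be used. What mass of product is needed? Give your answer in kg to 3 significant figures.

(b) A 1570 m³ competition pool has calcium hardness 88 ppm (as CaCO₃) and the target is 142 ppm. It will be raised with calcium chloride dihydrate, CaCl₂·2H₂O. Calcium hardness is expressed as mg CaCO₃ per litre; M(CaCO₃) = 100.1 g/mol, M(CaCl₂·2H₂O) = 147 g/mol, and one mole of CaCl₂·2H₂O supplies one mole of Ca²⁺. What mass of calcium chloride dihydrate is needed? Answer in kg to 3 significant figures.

(a) 17.2 kg; (b) 125 kg

(a) Volume: 1410 m³ = 1,410,000 L.
(a) Chlorine deficit: 9.2 − 1.2 = 8 ppm = 8 mg/L as Cl₂.
(a) Cl₂ equivalent needed: 8 mg/L × 1,410,000 L = 11,280,000 mg = 11,280 g.
(a) Product at 65.6% available chlorine: 11,280 / 0.656 = 17,200 g.

(b) Volume: 1570 m³ = 1,570,000 L.
(b) Hardness to add: (142 − 88) = 54 mg/L as CaCO₃ × 1,570,000 L = 84,780 g as CaCO₃.
(b) Moles of Ca²⁺ (1 mol Ca²⁺ ≡ 1 mol CaCO₃): 84,780 / 100.1 g/mol = 847 mol.
(b) Mass of CaCl₂·2H₂O: 847 × 147 = 124,500 g.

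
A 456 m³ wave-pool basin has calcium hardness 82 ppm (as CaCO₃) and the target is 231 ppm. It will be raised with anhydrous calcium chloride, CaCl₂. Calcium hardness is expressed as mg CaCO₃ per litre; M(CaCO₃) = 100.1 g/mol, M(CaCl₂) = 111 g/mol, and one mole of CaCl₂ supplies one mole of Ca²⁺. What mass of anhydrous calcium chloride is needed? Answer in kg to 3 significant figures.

75.3 kg

Volume: 456 m³ = 456,000 L.
Hardness to add: (231 − 82) = 149 mg/L as CaCO₃ × 456,000 L = 67,940 g as CaCO₃.
Moles of Ca²⁺ (1 mol Ca²⁺ ≡ 1 mol CaCO₃): 67,940 / 100.1 g/mol = 678.8 mol.
Mass of CaCl₂: 678.8 × 111 = 75,340 g.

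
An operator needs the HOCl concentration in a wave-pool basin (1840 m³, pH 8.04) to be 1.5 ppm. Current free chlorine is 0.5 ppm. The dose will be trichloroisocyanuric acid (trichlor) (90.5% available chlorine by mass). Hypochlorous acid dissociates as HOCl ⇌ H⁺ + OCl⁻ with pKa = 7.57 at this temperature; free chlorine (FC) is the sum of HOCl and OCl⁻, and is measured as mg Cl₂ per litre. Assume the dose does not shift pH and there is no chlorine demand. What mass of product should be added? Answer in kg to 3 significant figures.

11.0 kg

Volume: 1840 m³ = 1,840,000 L.
[OCl⁻]/[HOCl] = 10^(pH − pKa) = 10^(8.04 − 7.57) = 2.951; fraction as HOCl = 1/(1 + 2.951) = 0.2531.
Free chlorine required for 1.5 ppm HOCl: 1.5 / 0.2531 = 5.927 ppm.
FC to add: 5.927 − 0.5 = 5.427 mg/L as Cl₂.
Cl₂ equivalent: 5.427 mg/L × 1,840,000 L = 9985 g.
Product at 90.5% available Cl: 9985 / 0.905 = 11,030 g.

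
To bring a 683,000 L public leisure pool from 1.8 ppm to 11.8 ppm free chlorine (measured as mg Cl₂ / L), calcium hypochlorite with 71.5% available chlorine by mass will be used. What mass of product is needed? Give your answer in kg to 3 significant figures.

Chlorine deficit: 11.8 − 1.8 = 10 ppm = 10 mg/L as Cl₂.
Cl₂ equivalent needed: 10 mg/L × 683,000 L = 6,830,000 mg = 6830 g.
Product at 71.5% available chlorine: 6830 / 0.715 = 9552 g.

9.55 kg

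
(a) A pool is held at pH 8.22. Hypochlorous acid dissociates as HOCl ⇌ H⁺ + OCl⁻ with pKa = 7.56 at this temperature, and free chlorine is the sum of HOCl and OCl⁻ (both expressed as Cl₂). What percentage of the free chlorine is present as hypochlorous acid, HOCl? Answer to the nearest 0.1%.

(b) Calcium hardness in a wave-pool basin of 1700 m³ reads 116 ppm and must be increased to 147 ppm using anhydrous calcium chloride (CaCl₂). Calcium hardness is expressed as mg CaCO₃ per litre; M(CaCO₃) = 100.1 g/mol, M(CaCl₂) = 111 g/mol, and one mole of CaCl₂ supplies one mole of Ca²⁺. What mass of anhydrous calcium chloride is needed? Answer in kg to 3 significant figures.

(a) 18.0%; (b) 58.4 kg

(a) [OCl⁻]/[HOCl] = 10^(pH − pKa) = 10^(8.22 − 7.56) = 10^0.66 = 4.571.
(a) Fraction as HOCl = 1 / (1 + 4.571) = 0.1795.

(b) Volume: 1700 m³ = 1,700,000 L.
(b) Hardness to add: (147 − 116) = 31 mg/L as CaCO₃ × 1,700,000 L = 52,700 g as CaCO₃.
(b) Moles of Ca²⁺ (1 mol Ca²⁺ ≡ 1 mol CaCO₃): 52,700 / 100.1 g/mol = 526.5 mol.
(b) Mass of CaCl₂: 526.5 × 111 = 58,440 g.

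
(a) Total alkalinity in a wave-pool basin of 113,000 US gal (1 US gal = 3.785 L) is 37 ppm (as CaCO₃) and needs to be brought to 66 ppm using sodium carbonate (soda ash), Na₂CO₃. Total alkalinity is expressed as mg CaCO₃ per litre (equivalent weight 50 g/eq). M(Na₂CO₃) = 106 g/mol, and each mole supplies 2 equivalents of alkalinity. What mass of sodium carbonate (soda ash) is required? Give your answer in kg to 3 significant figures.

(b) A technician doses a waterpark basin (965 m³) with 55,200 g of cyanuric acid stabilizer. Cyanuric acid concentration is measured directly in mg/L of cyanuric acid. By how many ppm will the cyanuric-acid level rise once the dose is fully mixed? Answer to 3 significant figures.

(a) 13.1 kg; (b) 57.2 ppm

(a) Volume: 113,000 US gal × 3.785 L/gal = 427,705 L.
(a) Alkalinity to add: (66 − 37) = 29 mg/L as CaCO₃ × 427,705 L = 12,400 g as CaCO₃.
(a) Equivalents: 12,400 g ÷ 50 g/eq = 248.1 eq.
(a) Each mole of Na₂CO₃ supplies 2 eq, so 248.1 / 2 = 124 mol.
(a) Mass: 124 mol × 106 g/mol = 13,150 g.

(b) Volume: 965 m³ = 965,000 L.
(b) Rise: 55,200 g / 965,000 L × 1000 = 57.2 mg/L.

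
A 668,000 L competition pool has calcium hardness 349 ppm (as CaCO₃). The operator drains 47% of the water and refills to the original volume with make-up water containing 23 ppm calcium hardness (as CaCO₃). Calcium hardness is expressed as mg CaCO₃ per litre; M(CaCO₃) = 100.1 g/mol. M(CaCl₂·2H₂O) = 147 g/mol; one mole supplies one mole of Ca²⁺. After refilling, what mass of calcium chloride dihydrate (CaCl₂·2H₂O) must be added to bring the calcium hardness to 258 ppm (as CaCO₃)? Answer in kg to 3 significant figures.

After draining 47% and refilling: 349 × 0.53 + 23 × 0.47 = 195.78 ppm.
Deficit to target: 258 − 195.78 = 62.22 mg/L.
As CaCO₃: 62.22 mg/L × 668,000 L = 41,560 g; ÷ 100.1 = 415.2 mol Ca²⁺.
Mass: 415.2 × 147 = 61,040 g.

61.0 kg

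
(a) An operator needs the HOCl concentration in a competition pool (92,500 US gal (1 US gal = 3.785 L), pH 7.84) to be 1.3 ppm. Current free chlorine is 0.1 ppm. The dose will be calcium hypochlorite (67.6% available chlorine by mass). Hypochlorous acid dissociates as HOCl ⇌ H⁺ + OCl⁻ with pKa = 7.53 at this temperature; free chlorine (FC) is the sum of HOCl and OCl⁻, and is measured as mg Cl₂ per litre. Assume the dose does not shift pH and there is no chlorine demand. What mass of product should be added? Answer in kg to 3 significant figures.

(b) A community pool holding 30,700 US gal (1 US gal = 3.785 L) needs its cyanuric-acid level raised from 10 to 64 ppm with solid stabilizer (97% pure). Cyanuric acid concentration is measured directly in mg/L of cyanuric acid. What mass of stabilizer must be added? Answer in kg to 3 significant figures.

(a) 2.00 kg; (b) 6.47 kg

(a) Volume: 92,500 US gal × 3.785 L/gal = 350,112 L.
(a) [OCl⁻]/[HOCl] = 10^(pH − pKa) = 10^(7.84 − 7.53) = 2.042; fraction as HOCl = 1/(1 + 2.042) = 0.3288.
(a) Free chlorine required for 1.3 ppm HOCl: 1.3 / 0.3288 = 3.954 ppm.
(a) FC to add: 3.954 − 0.1 = 3.854 mg/L as Cl₂.
(a) Cl₂ equivalent: 3.854 mg/L × 350,112 L = 1349 g.
(a) Product at 67.6% available Cl: 1349 / 0.676 = 1996 g.

(b) Volume: 30,700 US gal × 3.785 L/gal = 116,200 L.
(b) CYA to add: (64 − 10) = 54 mg/L × 116,200 L = 6275 g cyanuric acid.
(b) At 97% purity: 6275 / 0.97 = 6469 g product.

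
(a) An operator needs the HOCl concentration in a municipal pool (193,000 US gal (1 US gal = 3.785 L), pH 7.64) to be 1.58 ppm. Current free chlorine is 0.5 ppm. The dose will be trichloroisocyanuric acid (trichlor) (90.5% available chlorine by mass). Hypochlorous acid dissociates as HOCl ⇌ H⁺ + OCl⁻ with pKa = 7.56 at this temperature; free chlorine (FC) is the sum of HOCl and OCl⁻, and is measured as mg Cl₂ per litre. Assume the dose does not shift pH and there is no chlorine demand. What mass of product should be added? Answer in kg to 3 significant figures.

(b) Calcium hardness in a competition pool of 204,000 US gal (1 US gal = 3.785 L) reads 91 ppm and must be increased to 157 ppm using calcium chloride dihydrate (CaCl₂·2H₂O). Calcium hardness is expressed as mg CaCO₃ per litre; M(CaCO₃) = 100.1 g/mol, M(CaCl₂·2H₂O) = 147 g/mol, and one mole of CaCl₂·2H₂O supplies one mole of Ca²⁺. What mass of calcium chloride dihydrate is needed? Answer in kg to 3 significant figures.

(a) 2.41 kg; (b) 74.8 kg

(a) Volume: 193,000 US gal × 3.785 L/gal = 730,505 L.
(a) [OCl⁻]/[HOCl] = 10^(pH − pKa) = 10^(7.64 − 7.56) = 1.202; fraction as HOCl = 1/(1 + 1.202) = 0.4541.
(a) Free chlorine required for 1.58 ppm HOCl: 1.58 / 0.4541 = 3.48 ppm.
(a) FC to add: 3.48 − 0.5 = 2.98 mg/L as Cl₂.
(a) Cl₂ equivalent: 2.98 mg/L × 730,505 L = 2177 g.
(a) Product at 90.5% available Cl: 2177 / 0.905 = 2405 g.

(b) Volume: 204,000 US gal × 3.785 L/gal = 772,140 L.
(b) Hardness to add: (157 − 91) = 66 mg/L as CaCO₃ × 772,140 L = 50,960 g as CaCO₃.
(b) Moles of Ca²⁺ (1 mol Ca²⁺ ≡ 1 mol CaCO₃): 50,960 / 100.1 g/mol = 509.1 mol.
(b) Mass of CaCl₂·2H₂O: 509.1 × 147 = 74,840 g.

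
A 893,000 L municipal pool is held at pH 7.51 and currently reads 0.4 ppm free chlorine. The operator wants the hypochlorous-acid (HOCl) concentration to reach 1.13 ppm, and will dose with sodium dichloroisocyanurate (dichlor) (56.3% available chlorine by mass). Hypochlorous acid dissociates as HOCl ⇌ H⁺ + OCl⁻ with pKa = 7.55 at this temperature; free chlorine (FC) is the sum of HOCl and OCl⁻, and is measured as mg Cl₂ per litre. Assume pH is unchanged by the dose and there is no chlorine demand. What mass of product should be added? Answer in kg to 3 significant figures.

[OCl⁻]/[HOCl] = 10^(pH − pKa) = 10^(7.51 − 7.55) = 0.912; fraction as HOCl = 1/(1 + 0.912) = 0.523.
Free chlorine required for 1.13 ppm HOCl: 1.13 / 0.523 = 2.161 ppm.
FC to add: 2.161 − 0.4 = 1.761 mg/L as Cl₂.
Cl₂ equivalent: 1.761 mg/L × 893,000 L = 1572 g.
Product at 56.3% available Cl: 1572 / 0.563 = 2793 g.

2.79 kg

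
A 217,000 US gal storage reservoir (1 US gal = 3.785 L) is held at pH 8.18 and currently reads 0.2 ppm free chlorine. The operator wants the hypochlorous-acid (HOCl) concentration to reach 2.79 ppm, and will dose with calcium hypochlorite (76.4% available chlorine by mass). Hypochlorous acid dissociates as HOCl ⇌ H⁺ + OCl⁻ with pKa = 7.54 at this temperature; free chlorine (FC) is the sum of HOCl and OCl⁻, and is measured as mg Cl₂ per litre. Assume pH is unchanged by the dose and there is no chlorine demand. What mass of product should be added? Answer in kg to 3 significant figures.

15.9 kg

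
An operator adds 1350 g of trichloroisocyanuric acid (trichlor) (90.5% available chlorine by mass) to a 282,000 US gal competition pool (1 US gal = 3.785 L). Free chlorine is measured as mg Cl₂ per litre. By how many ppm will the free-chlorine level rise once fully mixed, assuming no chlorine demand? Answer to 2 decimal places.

Volume: 282,000 US gal × 3.785 L/gal = 1,067,370 L.
Available chlorine delivered: 1350 g × 0.905 = 1222 g as Cl₂.
Concentration rise: 1222 g / 1,067,370 L = 1.145 mg/L = 1.14 ppm.

1.14 ppm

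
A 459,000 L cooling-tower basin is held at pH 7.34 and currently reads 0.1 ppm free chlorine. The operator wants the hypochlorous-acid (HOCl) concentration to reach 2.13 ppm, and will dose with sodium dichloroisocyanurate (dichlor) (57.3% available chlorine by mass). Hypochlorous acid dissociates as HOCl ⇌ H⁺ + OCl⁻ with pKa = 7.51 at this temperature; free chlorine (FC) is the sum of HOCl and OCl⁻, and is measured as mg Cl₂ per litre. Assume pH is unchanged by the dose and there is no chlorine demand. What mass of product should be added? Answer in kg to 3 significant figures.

[OCl⁻]/[HOCl] = 10^(pH − pKa) = 10^(7.34 − 7.51) = 0.6761; fraction as HOCl = 1/(1 + 0.6761) = 0.5966.
Free chlorine required for 2.13 ppm HOCl: 2.13 / 0.5966 = 3.57 ppm.
FC to add: 3.57 − 0.1 = 3.47 mg/L as Cl₂.
Cl₂ equivalent: 3.47 mg/L × 459,000 L = 1593 g.
Product at 57.3% available Cl: 1593 / 0.573 = 2780 g.

2.78 kg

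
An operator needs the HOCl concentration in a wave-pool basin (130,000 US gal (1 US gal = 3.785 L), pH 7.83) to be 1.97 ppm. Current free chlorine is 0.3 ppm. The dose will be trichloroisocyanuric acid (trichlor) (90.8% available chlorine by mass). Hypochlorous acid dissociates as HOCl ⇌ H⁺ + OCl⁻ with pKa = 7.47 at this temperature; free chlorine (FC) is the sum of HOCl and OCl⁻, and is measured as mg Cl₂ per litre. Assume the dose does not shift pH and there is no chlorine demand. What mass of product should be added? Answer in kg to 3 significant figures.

Volume: 130,000 US gal × 3.785 L/gal = 492,050 L.
[OCl⁻]/[HOCl] = 10^(pH − pKa) = 10^(7.83 − 7.47) = 2.291; fraction as HOCl = 1/(1 + 2.291) = 0.3039.
Free chlorine required for 1.97 ppm HOCl: 1.97 / 0.3039 = 6.483 ppm.
FC to add: 6.483 − 0.3 = 6.183 mg/L as Cl₂.
Cl₂ equivalent: 6.183 mg/L × 492,050 L = 3042 g.
Product at 90.8% available Cl: 3042 / 0.908 = 3351 g.

3.35 kg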